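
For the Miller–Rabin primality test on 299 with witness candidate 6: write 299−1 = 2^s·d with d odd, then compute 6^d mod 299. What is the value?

299 − 1 = 298 = 2^1 · 149, so d = 149.
6^1 ≡ 6 (mod 299)
6^2 ≡ 6^2 = 36 ≡ 36 (mod 299)
6^4 ≡ 36^2 = 1296 ≡ 100 (mod 299)
6^8 ≡ 100^2 = 10000 ≡ 133 (mod 299)
6^16 ≡ 133^2 = 17689 ≡ 48 (mod 299)
6^32 ≡ 48^2 = 2304 ≡ 211 (mod 299)
6^64 ≡ 211^2 = 44521 ≡ 269 (mod 299)
6^128 ≡ 269^2 = 72361 ≡ 3 (mod 299)
149 = 128 + 16 + 4 + 1 in binary powers of 2.
So 6^149 ≡ 3 · 48 · 100 · 6 ≡ 288 (mod 299).
Squaring chain: 288; never reaches −1, so base 6 is a Miller–Rabin witness that 299 is composite.

288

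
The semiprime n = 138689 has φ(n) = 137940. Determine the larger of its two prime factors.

419

φ(n) = (p−1)(q−1) = n − (p+q) + 1, so p + q = 138689 − 137940 + 1 = 750.
p and q are the roots of t² − 750t + 138689 = 0.
Discriminant: 750² − 4·138689 = 562500 − 554756 = 7744; √7744 = 88.
q = (750 − 88)/2 = 331, p = (750 + 88)/2 = 419.
Check: 331 · 419 = 138689.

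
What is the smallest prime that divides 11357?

41

11357 is odd.
Digit sum 17, not divisible by 3.
Ends in 7: not divisible by 5.
7: 11357 = 7·1622 + 3
11: 11357 = 11·1032 + 5
13: 11357 = 13·873 + 8
17: 11357 = 17·668 + 1
19: 11357 = 19·597 + 14
23: 11357 = 23·493 + 18
29: 11357 = 29·391 + 18
31: 11357 = 31·366 + 11
37: 11357 = 37·306 + 35
41: 11357 = 41·277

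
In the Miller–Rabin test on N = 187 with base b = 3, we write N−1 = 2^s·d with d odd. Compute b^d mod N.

148

187 − 1 = 186 = 2^1 · 93, so d = 93.
3^1 ≡ 3 (mod 187)
3^2 ≡ 3^2 = 9 ≡ 9 (mod 187)
3^4 ≡ 9^2 = 81 ≡ 81 (mod 187)
3^8 ≡ 81^2 = 6561 ≡ 16 (mod 187)
3^16 ≡ 16^2 = 256 ≡ 69 (mod 187)
3^32 ≡ 69^2 = 4761 ≡ 86 (mod 187)
3^64 ≡ 86^2 = 7396 ≡ 103 (mod 187)
93 = 64 + 16 + 8 + 4 + 1 in binary powers of 2.
So 3^93 ≡ 103 · 69 · 16 · 81 · 3 ≡ 148 (mod 187).
Squaring chain: 148; never reaches −1, so base 3 is a Miller–Rabin witness that 187 is composite.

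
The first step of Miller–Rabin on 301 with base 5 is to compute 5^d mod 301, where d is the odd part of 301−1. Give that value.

301 − 1 = 300 = 2^2 · 75, so d = 75.
5^1 ≡ 5 (mod 301)
5^2 ≡ 5^2 = 25 ≡ 25 (mod 301)
5^4 ≡ 25^2 = 625 ≡ 23 (mod 301)
5^8 ≡ 23^2 = 529 ≡ 228 (mod 301)
5^16 ≡ 228^2 = 51984 ≡ 212 (mod 301)
5^32 ≡ 212^2 = 44944 ≡ 95 (mod 301)
5^64 ≡ 95^2 = 9025 ≡ 296 (mod 301)
75 = 64 + 8 + 2 + 1 in binary powers of 2.
So 5^75 ≡ 296 · 228 · 25 · 5 ≡ 174 (mod 301).
Squaring chain: 174 → 176; never reaches −1, so base 5 is a Miller–Rabin witness that 301 is composite.

174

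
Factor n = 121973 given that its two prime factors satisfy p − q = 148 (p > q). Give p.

431

Since p = q + 148, we have 121973 = q(q + 148), so q² + 148q − 121973 = 0.
Discriminant: 148² + 4·121973 = 21904 + 487892 = 509796; √509796 = 714.
q = (−148 + 714)/2 = 283, and p = q + 148 = 431.
Check: 283 · 431 = 121973.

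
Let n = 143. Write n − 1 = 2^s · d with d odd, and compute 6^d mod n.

143 − 1 = 142 = 2^1 · 71, so d = 71.
6^1 ≡ 6 (mod 143)
6^2 ≡ 6^2 = 36 ≡ 36 (mod 143)
6^4 ≡ 36^2 = 1296 ≡ 9 (mod 143)
6^8 ≡ 9^2 = 81 ≡ 81 (mod 143)
6^16 ≡ 81^2 = 6561 ≡ 126 (mod 143)
6^32 ≡ 126^2 = 15876 ≡ 3 (mod 143)
6^64 ≡ 3^2 = 9 ≡ 9 (mod 143)
71 = 64 + 4 + 2 + 1 in binary powers of 2.
So 6^71 ≡ 9 · 9 · 36 · 6 ≡ 50 (mod 143).
Squaring chain: 50; never reaches −1, so base 6 is a Miller–Rabin witness that 143 is composite.

50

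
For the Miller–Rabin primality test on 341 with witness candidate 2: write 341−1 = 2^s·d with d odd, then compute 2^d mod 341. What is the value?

341 − 1 = 340 = 2^2 · 85, so d = 85.
2^1 ≡ 2 (mod 341)
2^2 ≡ 2^2 = 4 ≡ 4 (mod 341)
2^4 ≡ 4^2 = 16 ≡ 16 (mod 341)
2^8 ≡ 16^2 = 256 ≡ 256 (mod 341)
2^16 ≡ 256^2 = 65536 ≡ 64 (mod 341)
2^32 ≡ 64^2 = 4096 ≡ 4 (mod 341)
2^64 ≡ 4^2 = 16 ≡ 16 (mod 341)
85 = 64 + 16 + 4 + 1 in binary powers of 2.
So 2^85 ≡ 16 · 64 · 16 · 2 ≡ 32 (mod 341).
Squaring chain: 32 → 1; never reaches −1, so base 2 is a Miller–Rabin witness that 341 is composite.

32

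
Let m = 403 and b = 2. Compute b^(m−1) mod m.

376

2^1 ≡ 2 (mod 403)
2^2 ≡ 2^2 = 4 ≡ 4 (mod 403)
2^4 ≡ 4^2 = 16 ≡ 16 (mod 403)
2^8 ≡ 16^2 = 256 ≡ 256 (mod 403)
2^16 ≡ 256^2 = 65536 ≡ 250 (mod 403)
2^32 ≡ 250^2 = 62500 ≡ 35 (mod 403)
2^64 ≡ 35^2 = 1225 ≡ 16 (mod 403)
2^128 ≡ 16^2 = 256 ≡ 256 (mod 403)
2^256 ≡ 256^2 = 65536 ≡ 250 (mod 403)
402 = 256 + 128 + 16 + 2 in binary powers of 2.
So 2^402 ≡ 250 · 256 · 250 · 4 ≡ 376 (mod 403).
Since 376 ≠ 1, base 2 is a Fermat witness: 403 is composite.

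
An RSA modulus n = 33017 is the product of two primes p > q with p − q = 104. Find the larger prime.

Since p = q + 104, we have 33017 = q(q + 104), so q² + 104q − 33017 = 0.
Discriminant: 104² + 4·33017 = 10816 + 132068 = 142884; √142884 = 378.
q = (−104 + 378)/2 = 137, and p = q + 104 = 241.
Check: 137 · 241 = 33017.

241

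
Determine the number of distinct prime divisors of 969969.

969969 = 3 · 323323
323323 = 7 · 46189
46189 = 11 · 4199
4199 = 13 · 323
323 = 17 · 19
969969 = 3 · 7 · 11 · 13 · 17 · 19, which has 6 distinct prime factors.

6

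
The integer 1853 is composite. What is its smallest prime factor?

17

1853 is odd.
Digit sum 17, not divisible by 3.
Ends in 3: not divisible by 5.
7: 1853 = 7·264 + 5
11: 1853 = 11·168 + 5
13: 1853 = 13·142 + 7
17: 1853 = 17·109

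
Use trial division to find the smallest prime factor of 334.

2

334 is even: 2 divides it.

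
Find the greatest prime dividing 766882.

766882 = 2 · 383441
383441 = 59 · 6499
6499 = 67 · 97
97 is prime.
So 766882 = 2 · 59 · 67 · 97; the largest prime factor is 97.

97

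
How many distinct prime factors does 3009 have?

3

3009 = 3 · 1003
1003 = 17 · 59
3009 = 3 · 17 · 59, which has 3 distinct prime factors.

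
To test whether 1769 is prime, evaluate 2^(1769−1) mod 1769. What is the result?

625

2^1 ≡ 2 (mod 1769)
2^2 ≡ 2^2 = 4 ≡ 4 (mod 1769)
2^4 ≡ 4^2 = 16 ≡ 16 (mod 1769)
2^8 ≡ 16^2 = 256 ≡ 256 (mod 1769)
2^16 ≡ 256^2 = 65536 ≡ 83 (mod 1769)
2^32 ≡ 83^2 = 6889 ≡ 1582 (mod 1769)
2^64 ≡ 1582^2 = 2502724 ≡ 1358 (mod 1769)
2^128 ≡ 1358^2 = 1844164 ≡ 866 (mod 1769)
2^256 ≡ 866^2 = 749956 ≡ 1669 (mod 1769)
2^512 ≡ 1669^2 = 2785561 ≡ 1155 (mod 1769)
2^1024 ≡ 1155^2 = 1334025 ≡ 199 (mod 1769)
1768 = 1024 + 512 + 128 + 64 + 32 + 8 in binary powers of 2.
So 2^1768 ≡ 199 · 1155 · 866 · 1358 · 1582 · 256 ≡ 625 (mod 1769).
Since 625 ≠ 1, base 2 is a Fermat witness: 1769 is composite.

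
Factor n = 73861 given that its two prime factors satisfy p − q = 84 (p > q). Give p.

317

Since p = q + 84, we have 73861 = q(q + 84), so q² + 84q − 73861 = 0.
Discriminant: 84² + 4·73861 = 7056 + 295444 = 302500; √302500 = 550.
q = (−84 + 550)/2 = 233, and p = q + 84 = 317.
Check: 233 · 317 = 73861.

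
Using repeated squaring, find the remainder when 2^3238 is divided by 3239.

318

2^1 ≡ 2 (mod 3239)
2^2 ≡ 2^2 = 4 ≡ 4 (mod 3239)
2^4 ≡ 4^2 = 16 ≡ 16 (mod 3239)
2^8 ≡ 16^2 = 256 ≡ 256 (mod 3239)
2^16 ≡ 256^2 = 65536 ≡ 756 (mod 3239)
2^32 ≡ 756^2 = 571536 ≡ 1472 (mod 3239)
2^64 ≡ 1472^2 = 2166784 ≡ 3132 (mod 3239)
2^128 ≡ 3132^2 = 9809424 ≡ 1732 (mod 3239)
2^256 ≡ 1732^2 = 2999824 ≡ 510 (mod 3239)
2^512 ≡ 510^2 = 260100 ≡ 980 (mod 3239)
2^1024 ≡ 980^2 = 960400 ≡ 1656 (mod 3239)
2^2048 ≡ 1656^2 = 2742336 ≡ 2142 (mod 3239)
3238 = 2048 + 1024 + 128 + 32 + 4 + 2 in binary powers of 2.
So 2^3238 ≡ 2142 · 1656 · 1732 · 1472 · 16 · 4 ≡ 318 (mod 3239).
Since 318 ≠ 1, base 2 is a Fermat witness: 3239 is composite.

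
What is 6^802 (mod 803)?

6^1 ≡ 6 (mod 803)
6^2 ≡ 6^2 = 36 ≡ 36 (mod 803)
6^4 ≡ 36^2 = 1296 ≡ 493 (mod 803)
6^8 ≡ 493^2 = 243049 ≡ 543 (mod 803)
6^16 ≡ 543^2 = 294849 ≡ 148 (mod 803)
6^32 ≡ 148^2 = 21904 ≡ 223 (mod 803)
6^64 ≡ 223^2 = 49729 ≡ 746 (mod 803)
6^128 ≡ 746^2 = 556516 ≡ 37 (mod 803)
6^256 ≡ 37^2 = 1369 ≡ 566 (mod 803)
6^512 ≡ 566^2 = 320356 ≡ 762 (mod 803)
802 = 512 + 256 + 32 + 2 in binary powers of 2.
So 6^802 ≡ 762 · 566 · 223 · 36 ≡ 641 (mod 803).
Since 641 ≠ 1, base 6 is a Fermat witness: 803 is composite.

641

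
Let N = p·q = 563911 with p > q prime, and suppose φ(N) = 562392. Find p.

φ(n) = (p−1)(q−1) = n − (p+q) + 1, so p + q = 563911 − 562392 + 1 = 1520.
p and q are the roots of t² − 1520t + 563911 = 0.
Discriminant: 1520² − 4·563911 = 2310400 − 2255644 = 54756; √54756 = 234.
q = (1520 − 234)/2 = 643, p = (1520 + 234)/2 = 877.
Check: 643 · 877 = 563911.

877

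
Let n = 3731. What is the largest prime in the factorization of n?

3731 = 7 · 533
533 = 13 · 41
41 is prime.
So 3731 = 7 · 13 · 41; the largest prime factor is 41.

41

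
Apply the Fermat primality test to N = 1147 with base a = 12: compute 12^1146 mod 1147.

12^1 ≡ 12 (mod 1147)
12^2 ≡ 12^2 = 144 ≡ 144 (mod 1147)
12^4 ≡ 144^2 = 20736 ≡ 90 (mod 1147)
12^8 ≡ 90^2 = 8100 ≡ 71 (mod 1147)
12^16 ≡ 71^2 = 5041 ≡ 453 (mod 1147)
12^32 ≡ 453^2 = 205209 ≡ 1043 (mod 1147)
12^64 ≡ 1043^2 = 1087849 ≡ 493 (mod 1147)
12^128 ≡ 493^2 = 243049 ≡ 1032 (mod 1147)
12^256 ≡ 1032^2 = 1065024 ≡ 608 (mod 1147)
12^512 ≡ 608^2 = 369664 ≡ 330 (mod 1147)
12^1024 ≡ 330^2 = 108900 ≡ 1082 (mod 1147)
1146 = 1024 + 64 + 32 + 16 + 8 + 2 in binary powers of 2.
So 12^1146 ≡ 1082 · 493 · 1043 · 453 · 71 · 144 ≡ 1025 (mod 1147).
Since 1025 ≠ 1, base 12 is a Fermat witness: 1147 is composite.

1025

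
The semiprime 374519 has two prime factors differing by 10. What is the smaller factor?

607

Since p = q + 10, we have 374519 = q(q + 10), so q² + 10q − 374519 = 0.
Discriminant: 10² + 4·374519 = 100 + 1498076 = 1498176; √1498176 = 1224.
q = (−10 + 1224)/2 = 607, and p = q + 10 = 617.
Check: 607 · 617 = 374519.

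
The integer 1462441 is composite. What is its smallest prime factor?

29

1462441 is odd.
Digit sum 22, not divisible by 3.
Ends in 1: not divisible by 5.
7: 1462441 = 7·208920 + 1
11: 1462441 = 11·132949 + 2
13: 1462441 = 13·112495 + 6
17: 1462441 = 17·86025 + 16
19: 1462441 = 19·76970 + 11
23: 1462441 = 23·63584 + 9
29: 1462441 = 29·50429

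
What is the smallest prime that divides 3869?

53

3869 is odd.
Digit sum 26, not divisible by 3.
Ends in 9: not divisible by 5.
7: 3869 = 7·552 + 5
11: 3869 = 11·351 + 8
13: 3869 = 13·297 + 8
17: 3869 = 17·227 + 10
19: 3869 = 19·203 + 12
23: 3869 = 23·168 + 5
29: 3869 = 29·133 + 12
31: 3869 = 31·124 + 25
37: 3869 = 37·104 + 21
41: 3869 = 41·94 + 15
43: 3869 = 43·89 + 42
47: 3869 = 47·82 + 15
53: 3869 = 53·73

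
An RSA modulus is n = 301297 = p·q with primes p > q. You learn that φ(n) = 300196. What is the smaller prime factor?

503

φ(n) = (p−1)(q−1) = n − (p+q) + 1, so p + q = 301297 − 300196 + 1 = 1102.
p and q are the roots of t² − 1102t + 301297 = 0.
Discriminant: 1102² − 4·301297 = 1214404 − 1205188 = 9216; √9216 = 96.
q = (1102 − 96)/2 = 503, p = (1102 + 96)/2 = 599.
Check: 503 · 599 = 301297.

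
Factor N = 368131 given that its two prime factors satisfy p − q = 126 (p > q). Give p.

673

Since p = q + 126, we have 368131 = q(q + 126), so q² + 126q − 368131 = 0.
Discriminant: 126² + 4·368131 = 15876 + 1472524 = 1488400; √1488400 = 1220.
q = (−126 + 1220)/2 = 547, and p = q + 126 = 673.
Check: 547 · 673 = 368131.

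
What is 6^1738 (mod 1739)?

739

6^1 ≡ 6 (mod 1739)
6^2 ≡ 6^2 = 36 ≡ 36 (mod 1739)
6^4 ≡ 36^2 = 1296 ≡ 1296 (mod 1739)
6^8 ≡ 1296^2 = 1679616 ≡ 1481 (mod 1739)
6^16 ≡ 1481^2 = 2193361 ≡ 482 (mod 1739)
6^32 ≡ 482^2 = 232324 ≡ 1037 (mod 1739)
6^64 ≡ 1037^2 = 1075369 ≡ 667 (mod 1739)
6^128 ≡ 667^2 = 444889 ≡ 1444 (mod 1739)
6^256 ≡ 1444^2 = 2085136 ≡ 75 (mod 1739)
6^512 ≡ 75^2 = 5625 ≡ 408 (mod 1739)
6^1024 ≡ 408^2 = 166464 ≡ 1259 (mod 1739)
1738 = 1024 + 512 + 128 + 64 + 8 + 2 in binary powers of 2.
So 6^1738 ≡ 1259 · 408 · 1444 · 667 · 1481 · 36 ≡ 739 (mod 1739).
Since 739 ≠ 1, base 6 is a Fermat witness: 1739 is composite.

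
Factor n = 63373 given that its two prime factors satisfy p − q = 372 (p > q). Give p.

499

Since p = q + 372, we have 63373 = q(q + 372), so q² + 372q − 63373 = 0.
Discriminant: 372² + 4·63373 = 138384 + 253492 = 391876; √391876 = 626.
q = (−372 + 626)/2 = 127, and p = q + 372 = 499.
Check: 127 · 499 = 63373.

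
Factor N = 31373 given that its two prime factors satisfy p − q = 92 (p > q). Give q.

Since p = q + 92, we have 31373 = q(q + 92), so q² + 92q − 31373 = 0.
Discriminant: 92² + 4·31373 = 8464 + 125492 = 133956; √133956 = 366.
q = (−92 + 366)/2 = 137, and p = q + 92 = 229.
Check: 137 · 229 = 31373.

137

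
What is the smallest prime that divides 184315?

184315 is odd.
Digit sum 22, not divisible by 3.
Ends in 5: divisible by 5.

5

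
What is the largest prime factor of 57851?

57851 = 17 · 3403
3403 = 41 · 83
83 is prime.
So 57851 = 17 · 41 · 83; the largest prime factor is 83.

83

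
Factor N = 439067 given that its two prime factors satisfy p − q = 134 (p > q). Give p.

733

Since p = q + 134, we have 439067 = q(q + 134), so q² + 134q − 439067 = 0.
Discriminant: 134² + 4·439067 = 17956 + 1756268 = 1774224; √1774224 = 1332.
q = (−134 + 1332)/2 = 599, and p = q + 134 = 733.
Check: 599 · 733 = 439067.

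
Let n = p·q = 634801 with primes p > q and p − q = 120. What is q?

739

Since p = q + 120, we have 634801 = q(q + 120), so q² + 120q − 634801 = 0.
Discriminant: 120² + 4·634801 = 14400 + 2539204 = 2553604; √2553604 = 1598.
q = (−120 + 1598)/2 = 739, and p = q + 120 = 859.
Check: 739 · 859 = 634801.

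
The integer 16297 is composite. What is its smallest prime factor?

16297 is odd.
Digit sum 25, not divisible by 3.
Ends in 7: not divisible by 5.
7: 16297 = 7·2328 + 1
11: 16297 = 11·1481 + 6
13: 16297 = 13·1253 + 8
17: 16297 = 17·958 + 11
19: 16297 = 19·857 + 14
23: 16297 = 23·708 + 13
29: 16297 = 29·561 + 28
31: 16297 = 31·525 + 22
37: 16297 = 37·440 + 17
41: 16297 = 41·397 + 20
43: 16297 = 43·379

43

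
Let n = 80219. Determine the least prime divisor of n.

97

80219 is odd.
Digit sum 20, not divisible by 3.
Ends in 9: not divisible by 5.
7: 80219 = 7·11459 + 6
11: 80219 = 11·7292 + 7
13: 80219 = 13·6170 + 9
17: 80219 = 17·4718 + 13
19: 80219 = 19·4222 + 1
23: 80219 = 23·3487 + 18
29: 80219 = 29·2766 + 5
31: 80219 = 31·2587 + 22
37: 80219 = 37·2168 + 3
41: 80219 = 41·1956 + 23
43: 80219 = 43·1865 + 24
47: 80219 = 47·1706 + 37
53: 80219 = 53·1513 + 30
59: 80219 = 59·1359 + 38
61: 80219 = 61·1315 + 4
67: 80219 = 67·1197 + 20
71: 80219 = 71·1129 + 60
73: 80219 = 73·1098 + 65
79: 80219 = 79·1015 + 34
83: 80219 = 83·966 + 41
89: 80219 = 89·901 + 30
97: 80219 = 97·827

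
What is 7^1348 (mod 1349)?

7^1 ≡ 7 (mod 1349)
7^2 ≡ 7^2 = 49 ≡ 49 (mod 1349)
7^4 ≡ 49^2 = 2401 ≡ 1052 (mod 1349)
7^8 ≡ 1052^2 = 1106704 ≡ 524 (mod 1349)
7^16 ≡ 524^2 = 274576 ≡ 729 (mod 1349)
7^32 ≡ 729^2 = 531441 ≡ 1284 (mod 1349)
7^64 ≡ 1284^2 = 1648656 ≡ 178 (mod 1349)
7^128 ≡ 178^2 = 31684 ≡ 657 (mod 1349)
7^256 ≡ 657^2 = 431649 ≡ 1318 (mod 1349)
7^512 ≡ 1318^2 = 1737124 ≡ 961 (mod 1349)
7^1024 ≡ 961^2 = 923521 ≡ 805 (mod 1349)
1348 = 1024 + 256 + 64 + 4 in binary powers of 2.
So 7^1348 ≡ 805 · 1318 · 178 · 1052 ≡ 292 (mod 1349).
Since 292 ≠ 1, base 7 is a Fermat witness: 1349 is composite.

292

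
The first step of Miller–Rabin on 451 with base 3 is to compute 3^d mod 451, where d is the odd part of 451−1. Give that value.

451 − 1 = 450 = 2^1 · 225, so d = 225.
3^1 ≡ 3 (mod 451)
3^2 ≡ 3^2 = 9 ≡ 9 (mod 451)
3^4 ≡ 9^2 = 81 ≡ 81 (mod 451)
3^8 ≡ 81^2 = 6561 ≡ 247 (mod 451)
3^16 ≡ 247^2 = 61009 ≡ 124 (mod 451)
3^32 ≡ 124^2 = 15376 ≡ 42 (mod 451)
3^64 ≡ 42^2 = 1764 ≡ 411 (mod 451)
3^128 ≡ 411^2 = 168921 ≡ 247 (mod 451)
225 = 128 + 64 + 32 + 1 in binary powers of 2.
So 3^225 ≡ 247 · 411 · 42 · 3 ≡ 331 (mod 451).
Squaring chain: 331; never reaches −1, so base 3 is a Miller–Rabin witness that 451 is composite.

331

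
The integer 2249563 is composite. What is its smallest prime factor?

37

2249563 is odd.
Digit sum 31, not divisible by 3.
Ends in 3: not divisible by 5.
7: 2249563 = 7·321366 + 1
11: 2249563 = 11·204505 + 8
13: 2249563 = 13·173043 + 4
17: 2249563 = 17·132327 + 4
19: 2249563 = 19·118398 + 1
23: 2249563 = 23·97807 + 2
29: 2249563 = 29·77571 + 4
31: 2249563 = 31·72566 + 17
37: 2249563 = 37·60799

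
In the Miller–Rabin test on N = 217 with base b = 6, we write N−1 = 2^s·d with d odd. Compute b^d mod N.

216

217 − 1 = 216 = 2^3 · 27, so d = 27.
6^1 ≡ 6 (mod 217)
6^2 ≡ 6^2 = 36 ≡ 36 (mod 217)
6^4 ≡ 36^2 = 1296 ≡ 211 (mod 217)
6^8 ≡ 211^2 = 44521 ≡ 36 (mod 217)
6^16 ≡ 36^2 = 1296 ≡ 211 (mod 217)
27 = 16 + 8 + 2 + 1 in binary powers of 2.
So 6^27 ≡ 211 · 36 · 36 · 6 ≡ 216 (mod 217).
Since 6^d ≡ 216 (mod 217), base 6 does not prove 217 composite.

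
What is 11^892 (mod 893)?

11^1 ≡ 11 (mod 893)
11^2 ≡ 11^2 = 121 ≡ 121 (mod 893)
11^4 ≡ 121^2 = 14641 ≡ 353 (mod 893)
11^8 ≡ 353^2 = 124609 ≡ 482 (mod 893)
11^16 ≡ 482^2 = 232324 ≡ 144 (mod 893)
11^32 ≡ 144^2 = 20736 ≡ 197 (mod 893)
11^64 ≡ 197^2 = 38809 ≡ 410 (mod 893)
11^128 ≡ 410^2 = 168100 ≡ 216 (mod 893)
11^256 ≡ 216^2 = 46656 ≡ 220 (mod 893)
11^512 ≡ 220^2 = 48400 ≡ 178 (mod 893)
892 = 512 + 256 + 64 + 32 + 16 + 8 + 4 in binary powers of 2.
So 11^892 ≡ 178 · 220 · 410 · 197 · 144 · 482 · 353 ≡ 410 (mod 893).
Since 410 ≠ 1, base 11 is a Fermat witness: 893 is composite.

410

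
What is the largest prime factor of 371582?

371582 = 2 · 185791
185791 = 47 · 3953
3953 = 59 · 67
67 is prime.
So 371582 = 2 · 47 · 59 · 67; the largest prime factor is 67.

67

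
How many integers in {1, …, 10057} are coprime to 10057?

9856

Factor: 10057 = 89 · 113.
φ(10057) = (89−1) · (113−1) = 88 · 112 = 9856.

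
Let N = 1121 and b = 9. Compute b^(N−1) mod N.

9^1 ≡ 9 (mod 1121)
9^2 ≡ 9^2 = 81 ≡ 81 (mod 1121)
9^4 ≡ 81^2 = 6561 ≡ 956 (mod 1121)
9^8 ≡ 956^2 = 913936 ≡ 321 (mod 1121)
9^16 ≡ 321^2 = 103041 ≡ 1030 (mod 1121)
9^32 ≡ 1030^2 = 1060900 ≡ 434 (mod 1121)
9^64 ≡ 434^2 = 188356 ≡ 28 (mod 1121)
9^128 ≡ 28^2 = 784 ≡ 784 (mod 1121)
9^256 ≡ 784^2 = 614656 ≡ 348 (mod 1121)
9^512 ≡ 348^2 = 121104 ≡ 36 (mod 1121)
9^1024 ≡ 36^2 = 1296 ≡ 175 (mod 1121)
1120 = 1024 + 64 + 32 in binary powers of 2.
So 9^1120 ≡ 175 · 28 · 434 ≡ 63 (mod 1121).
Since 63 ≠ 1, base 9 is a Fermat witness: 1121 is composite.

63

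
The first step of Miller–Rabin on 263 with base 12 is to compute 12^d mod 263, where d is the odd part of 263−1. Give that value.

263 − 1 = 262 = 2^1 · 131, so d = 131.
12^1 ≡ 12 (mod 263)
12^2 ≡ 12^2 = 144 ≡ 144 (mod 263)
12^4 ≡ 144^2 = 20736 ≡ 222 (mod 263)
12^8 ≡ 222^2 = 49284 ≡ 103 (mod 263)
12^16 ≡ 103^2 = 10609 ≡ 89 (mod 263)
12^32 ≡ 89^2 = 7921 ≡ 31 (mod 263)
12^64 ≡ 31^2 = 961 ≡ 172 (mod 263)
12^128 ≡ 172^2 = 29584 ≡ 128 (mod 263)
131 = 128 + 2 + 1 in binary powers of 2.
So 12^131 ≡ 128 · 144 · 12 ≡ 1 (mod 263).
Since 12^d ≡ 1 (mod 263), base 12 does not prove 263 composite.

1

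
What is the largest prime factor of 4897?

83

4897 = 59 · 83
83 is prime.
So 4897 = 59 · 83; the largest prime factor is 83.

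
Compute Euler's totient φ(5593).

4416

Factor: 5593 = 7 · 17 · 47.
φ(5593) = (7−1) · (17−1) · (47−1) = 6 · 16 · 46 = 4416.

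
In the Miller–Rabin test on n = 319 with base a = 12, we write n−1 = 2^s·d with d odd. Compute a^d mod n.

319 − 1 = 318 = 2^1 · 159, so d = 159.
12^1 ≡ 12 (mod 319)
12^2 ≡ 12^2 = 144 ≡ 144 (mod 319)
12^4 ≡ 144^2 = 20736 ≡ 1 (mod 319)
12^8 ≡ 1^2 = 1 ≡ 1 (mod 319)
12^16 ≡ 1^2 = 1 ≡ 1 (mod 319)
12^32 ≡ 1^2 = 1 ≡ 1 (mod 319)
12^64 ≡ 1^2 = 1 ≡ 1 (mod 319)
12^128 ≡ 1^2 = 1 ≡ 1 (mod 319)
159 = 128 + 16 + 8 + 4 + 2 + 1 in binary powers of 2.
So 12^159 ≡ 1 · 1 · 1 · 1 · 144 · 12 ≡ 133 (mod 319).
Squaring chain: 133; never reaches −1, so base 12 is a Miller–Rabin witness that 319 is composite.

133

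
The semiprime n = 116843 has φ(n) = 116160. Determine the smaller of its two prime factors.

331

φ(n) = (p−1)(q−1) = n − (p+q) + 1, so p + q = 116843 − 116160 + 1 = 684.
p and q are the roots of t² − 684t + 116843 = 0.
Discriminant: 684² − 4·116843 = 467856 − 467372 = 484; √484 = 22.
q = (684 − 22)/2 = 331, p = (684 + 22)/2 = 353.
Check: 331 · 353 = 116843.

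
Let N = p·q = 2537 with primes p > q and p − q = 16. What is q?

Since p = q + 16, we have 2537 = q(q + 16), so q² + 16q − 2537 = 0.
Discriminant: 16² + 4·2537 = 256 + 10148 = 10404; √10404 = 102.
q = (−16 + 102)/2 = 43, and p = q + 16 = 59.
Check: 43 · 59 = 2537.

43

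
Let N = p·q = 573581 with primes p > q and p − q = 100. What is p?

Since p = q + 100, we have 573581 = q(q + 100), so q² + 100q − 573581 = 0.
Discriminant: 100² + 4·573581 = 10000 + 2294324 = 2304324; √2304324 = 1518.
q = (−100 + 1518)/2 = 709, and p = q + 100 = 809.
Check: 709 · 809 = 573581.

809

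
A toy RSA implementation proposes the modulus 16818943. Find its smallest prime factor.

16818943 is odd.
Digit sum 40, not divisible by 3.
Ends in 3: not divisible by 5.
7: 16818943 = 7·2402706 + 1
11: 16818943 = 11·1528994 + 9
13: 16818943 = 13·1293764 + 11
17: 16818943 = 17·989349 + 10
19: 16818943 = 19·885207 + 10
23: 16818943 = 23·731258 + 9
29: 16818943 = 29·579963 + 16
31: 16818943 = 31·542546 + 17
37: 16818943 = 37·454566 + 1
41: 16818943 = 41·410218 + 5
43: 16818943 = 43·391138 + 9
47: 16818943 = 47·357849 + 40
53: 16818943 = 53·317338 + 29
59: 16818943 = 59·285066 + 49
61: 16818943 = 61·275720 + 23
67: 16818943 = 67·251029

67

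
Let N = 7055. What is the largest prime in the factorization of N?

83

7055 = 5 · 1411
1411 = 17 · 83
83 is prime.
So 7055 = 5 · 17 · 83; the largest prime factor is 83.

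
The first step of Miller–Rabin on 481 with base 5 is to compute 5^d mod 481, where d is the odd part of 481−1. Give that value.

481 − 1 = 480 = 2^5 · 15, so d = 15.
5^1 ≡ 5 (mod 481)
5^2 ≡ 5^2 = 25 ≡ 25 (mod 481)
5^4 ≡ 25^2 = 625 ≡ 144 (mod 481)
5^8 ≡ 144^2 = 20736 ≡ 53 (mod 481)
15 = 8 + 4 + 2 + 1 in binary powers of 2.
So 5^15 ≡ 53 · 144 · 25 · 5 ≡ 177 (mod 481).
Squaring chain: 177 → 64 → 248 → 417 → 248; never reaches −1, so base 5 is a Miller–Rabin witness that 481 is composite.

177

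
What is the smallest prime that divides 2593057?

2593057 is odd.
Digit sum 31, not divisible by 3.
Ends in 7: not divisible by 5.
7: 2593057 = 7·370436 + 5
11: 2593057 = 11·235732 + 5
13: 2593057 = 13·199465 + 12
17: 2593057 = 17·152532 + 13
19: 2593057 = 19·136476 + 13
23: 2593057 = 23·112741 + 14
29: 2593057 = 29·89415 + 22
31: 2593057 = 31·83647

31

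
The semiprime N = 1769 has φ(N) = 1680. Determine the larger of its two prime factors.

61

φ(n) = (p−1)(q−1) = n − (p+q) + 1, so p + q = 1769 − 1680 + 1 = 90.
p and q are the roots of t² − 90t + 1769 = 0.
Discriminant: 90² − 4·1769 = 8100 − 7076 = 1024; √1024 = 32.
q = (90 − 32)/2 = 29, p = (90 + 32)/2 = 61.
Check: 29 · 61 = 1769.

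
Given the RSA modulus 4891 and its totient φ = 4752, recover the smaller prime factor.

φ(n) = (p−1)(q−1) = n − (p+q) + 1, so p + q = 4891 − 4752 + 1 = 140.
p and q are the roots of t² − 140t + 4891 = 0.
Discriminant: 140² − 4·4891 = 19600 − 19564 = 36; √36 = 6.
q = (140 − 6)/2 = 67, p = (140 + 6)/2 = 73.
Check: 67 · 73 = 4891.

67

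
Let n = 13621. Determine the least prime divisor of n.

13621 is odd.
Digit sum 13, not divisible by 3.
Ends in 1: not divisible by 5.
7: 13621 = 7·1945 + 6
11: 13621 = 11·1238 + 3
13: 13621 = 13·1047 + 10
17: 13621 = 17·801 + 4
19: 13621 = 19·716 + 17
23: 13621 = 23·592 + 5
29: 13621 = 29·469 + 20
31: 13621 = 31·439 + 12
37: 13621 = 37·368 + 5
41: 13621 = 41·332 + 9
43: 13621 = 43·316 + 33
47: 13621 = 47·289 + 38
53: 13621 = 53·257

53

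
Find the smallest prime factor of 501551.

17

501551 is odd.
Digit sum 17, not divisible by 3.
Ends in 1: not divisible by 5.
7: 501551 = 7·71650 + 1
11: 501551 = 11·45595 + 6
13: 501551 = 13·38580 + 11
17: 501551 = 17·29503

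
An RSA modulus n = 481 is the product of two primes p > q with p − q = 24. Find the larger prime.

Since p = q + 24, we have 481 = q(q + 24), so q² + 24q − 481 = 0.
Discriminant: 24² + 4·481 = 576 + 1924 = 2500; √2500 = 50.
q = (−24 + 50)/2 = 13, and p = q + 24 = 37.
Check: 13 · 37 = 481.

37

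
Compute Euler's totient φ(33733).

28080

Factor: 33733 = 7 · 61 · 79.
φ(33733) = (7−1) · (61−1) · (79−1) = 6 · 60 · 78 = 28080.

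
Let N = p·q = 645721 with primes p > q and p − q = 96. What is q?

757

Since p = q + 96, we have 645721 = q(q + 96), so q² + 96q − 645721 = 0.
Discriminant: 96² + 4·645721 = 9216 + 2582884 = 2592100; √2592100 = 1610.
q = (−96 + 1610)/2 = 757, and p = q + 96 = 853.
Check: 757 · 853 = 645721.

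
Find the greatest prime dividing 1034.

1034 = 2 · 517
517 = 11 · 47
47 is prime.
So 1034 = 2 · 11 · 47; the largest prime factor is 47.

47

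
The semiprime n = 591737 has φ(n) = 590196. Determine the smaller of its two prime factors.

φ(n) = (p−1)(q−1) = n − (p+q) + 1, so p + q = 591737 − 590196 + 1 = 1542.
p and q are the roots of t² − 1542t + 591737 = 0.
Discriminant: 1542² − 4·591737 = 2377764 − 2366948 = 10816; √10816 = 104.
q = (1542 − 104)/2 = 719, p = (1542 + 104)/2 = 823.
Check: 719 · 823 = 591737.

719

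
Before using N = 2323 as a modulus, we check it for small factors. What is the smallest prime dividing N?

2323 is odd.
Digit sum 10, not divisible by 3.
Ends in 3: not divisible by 5.
7: 2323 = 7·331 + 6
11: 2323 = 11·211 + 2
13: 2323 = 13·178 + 9
17: 2323 = 17·136 + 11
19: 2323 = 19·122 + 5
23: 2323 = 23·101

23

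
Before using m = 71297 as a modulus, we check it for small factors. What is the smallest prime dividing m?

83

71297 is odd.
Digit sum 26, not divisible by 3.
Ends in 7: not divisible by 5.
7: 71297 = 7·10185 + 2
11: 71297 = 11·6481 + 6
13: 71297 = 13·5484 + 5
17: 71297 = 17·4193 + 16
19: 71297 = 19·3752 + 9
23: 71297 = 23·3099 + 20
29: 71297 = 29·2458 + 15
31: 71297 = 31·2299 + 28
37: 71297 = 37·1926 + 35
41: 71297 = 41·1738 + 39
43: 71297 = 43·1658 + 3
47: 71297 = 47·1516 + 45
53: 71297 = 53·1345 + 12
59: 71297 = 59·1208 + 25
61: 71297 = 61·1168 + 49
67: 71297 = 67·1064 + 9
71: 71297 = 71·1004 + 13
73: 71297 = 73·976 + 49
79: 71297 = 79·902 + 39
83: 71297 = 83·859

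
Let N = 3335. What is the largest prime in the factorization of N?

29

3335 = 5 · 667
667 = 23 · 29
29 is prime.
So 3335 = 5 · 23 · 29; the largest prime factor is 29.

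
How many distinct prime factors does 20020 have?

20020 = 2^2 · 5005
5005 = 5 · 1001
1001 = 7 · 143
143 = 11 · 13
20020 = 2^2 · 5 · 7 · 11 · 13, which has 5 distinct prime factors.

5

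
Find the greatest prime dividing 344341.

344341 = 53 · 6497
6497 = 73 · 89
89 is prime.
So 344341 = 53 · 73 · 89; the largest prime factor is 89.

89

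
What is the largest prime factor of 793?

793 = 13 · 61
61 is prime.
So 793 = 13 · 61; the largest prime factor is 61.

61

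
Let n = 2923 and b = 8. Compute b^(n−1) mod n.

8^1 ≡ 8 (mod 2923)
8^2 ≡ 8^2 = 64 ≡ 64 (mod 2923)
8^4 ≡ 64^2 = 4096 ≡ 1173 (mod 2923)
8^8 ≡ 1173^2 = 1375929 ≡ 2119 (mod 2923)
8^16 ≡ 2119^2 = 4490161 ≡ 433 (mod 2923)
8^32 ≡ 433^2 = 187489 ≡ 417 (mod 2923)
8^64 ≡ 417^2 = 173889 ≡ 1432 (mod 2923)
8^128 ≡ 1432^2 = 2050624 ≡ 1601 (mod 2923)
8^256 ≡ 1601^2 = 2563201 ≡ 2653 (mod 2923)
8^512 ≡ 2653^2 = 7038409 ≡ 2748 (mod 2923)
8^1024 ≡ 2748^2 = 7551504 ≡ 1395 (mod 2923)
8^2048 ≡ 1395^2 = 1946025 ≡ 2230 (mod 2923)
2922 = 2048 + 512 + 256 + 64 + 32 + 8 + 2 in binary powers of 2.
So 8^2922 ≡ 2230 · 2748 · 2653 · 1432 · 417 · 2119 · 64 ≡ 1553 (mod 2923).
Since 1553 ≠ 1, base 8 is a Fermat witness: 2923 is composite.

1553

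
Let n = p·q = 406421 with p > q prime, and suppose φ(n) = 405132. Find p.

φ(n) = (p−1)(q−1) = n − (p+q) + 1, so p + q = 406421 − 405132 + 1 = 1290.
p and q are the roots of t² − 1290t + 406421 = 0.
Discriminant: 1290² − 4·406421 = 1664100 − 1625684 = 38416; √38416 = 196.
q = (1290 − 196)/2 = 547, p = (1290 + 196)/2 = 743.
Check: 547 · 743 = 406421.

743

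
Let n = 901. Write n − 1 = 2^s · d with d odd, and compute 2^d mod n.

427

901 − 1 = 900 = 2^2 · 225, so d = 225.
2^1 ≡ 2 (mod 901)
2^2 ≡ 2^2 = 4 ≡ 4 (mod 901)
2^4 ≡ 4^2 = 16 ≡ 16 (mod 901)
2^8 ≡ 16^2 = 256 ≡ 256 (mod 901)
2^16 ≡ 256^2 = 65536 ≡ 664 (mod 901)
2^32 ≡ 664^2 = 440896 ≡ 307 (mod 901)
2^64 ≡ 307^2 = 94249 ≡ 545 (mod 901)
2^128 ≡ 545^2 = 297025 ≡ 596 (mod 901)
225 = 128 + 64 + 32 + 1 in binary powers of 2.
So 2^225 ≡ 596 · 545 · 307 · 2 ≡ 427 (mod 901).
Squaring chain: 427 → 327; never reaches −1, so base 2 is a Miller–Rabin witness that 901 is composite.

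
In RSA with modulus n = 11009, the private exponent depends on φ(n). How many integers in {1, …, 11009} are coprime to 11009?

10800

Factor: 11009 = 101 · 109.
φ(11009) = (101−1) · (109−1) = 100 · 108 = 10800.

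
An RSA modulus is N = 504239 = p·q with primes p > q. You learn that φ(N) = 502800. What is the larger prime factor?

φ(n) = (p−1)(q−1) = n − (p+q) + 1, so p + q = 504239 − 502800 + 1 = 1440.
p and q are the roots of t² − 1440t + 504239 = 0.
Discriminant: 1440² − 4·504239 = 2073600 − 2016956 = 56644; √56644 = 238.
q = (1440 − 238)/2 = 601, p = (1440 + 238)/2 = 839.
Check: 601 · 839 = 504239.

839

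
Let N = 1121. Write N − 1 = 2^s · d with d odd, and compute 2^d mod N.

1121 − 1 = 1120 = 2^5 · 35, so d = 35.
2^1 ≡ 2 (mod 1121)
2^2 ≡ 2^2 = 4 ≡ 4 (mod 1121)
2^4 ≡ 4^2 = 16 ≡ 16 (mod 1121)
2^8 ≡ 16^2 = 256 ≡ 256 (mod 1121)
2^16 ≡ 256^2 = 65536 ≡ 518 (mod 1121)
2^32 ≡ 518^2 = 268324 ≡ 405 (mod 1121)
35 = 32 + 2 + 1 in binary powers of 2.
So 2^35 ≡ 405 · 4 · 2 ≡ 998 (mod 1121).
Squaring chain: 998 → 556 → 861 → 340 → 137; never reaches −1, so base 2 is a Miller–Rabin witness that 1121 is composite.

998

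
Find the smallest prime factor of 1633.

1633 is odd.
Digit sum 13, not divisible by 3.
Ends in 3: not divisible by 5.
7: 1633 = 7·233 + 2
11: 1633 = 11·148 + 5
13: 1633 = 13·125 + 8
17: 1633 = 17·96 + 1
19: 1633 = 19·85 + 18
23: 1633 = 23·71

23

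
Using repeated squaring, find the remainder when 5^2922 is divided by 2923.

5^1 ≡ 5 (mod 2923)
5^2 ≡ 5^2 = 25 ≡ 25 (mod 2923)
5^4 ≡ 25^2 = 625 ≡ 625 (mod 2923)
5^8 ≡ 625^2 = 390625 ≡ 1866 (mod 2923)
5^16 ≡ 1866^2 = 3481956 ≡ 663 (mod 2923)
5^32 ≡ 663^2 = 439569 ≡ 1119 (mod 2923)
5^64 ≡ 1119^2 = 1252161 ≡ 1117 (mod 2923)
5^128 ≡ 1117^2 = 1247689 ≡ 2491 (mod 2923)
5^256 ≡ 2491^2 = 6205081 ≡ 2475 (mod 2923)
5^512 ≡ 2475^2 = 6125625 ≡ 1940 (mod 2923)
5^1024 ≡ 1940^2 = 3763600 ≡ 1699 (mod 2923)
5^2048 ≡ 1699^2 = 2886601 ≡ 1600 (mod 2923)
2922 = 2048 + 512 + 256 + 64 + 32 + 8 + 2 in binary powers of 2.
So 5^2922 ≡ 1600 · 1940 · 2475 · 1117 · 1119 · 1866 · 25 ≡ 936 (mod 2923).
Since 936 ≠ 1, base 5 is a Fermat witness: 2923 is composite.

936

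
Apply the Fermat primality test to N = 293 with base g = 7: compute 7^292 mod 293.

7^1 ≡ 7 (mod 293)
7^2 ≡ 7^2 = 49 ≡ 49 (mod 293)
7^4 ≡ 49^2 = 2401 ≡ 57 (mod 293)
7^8 ≡ 57^2 = 3249 ≡ 26 (mod 293)
7^16 ≡ 26^2 = 676 ≡ 90 (mod 293)
7^32 ≡ 90^2 = 8100 ≡ 189 (mod 293)
7^64 ≡ 189^2 = 35721 ≡ 268 (mod 293)
7^128 ≡ 268^2 = 71824 ≡ 39 (mod 293)
7^256 ≡ 39^2 = 1521 ≡ 56 (mod 293)
292 = 256 + 32 + 4 in binary powers of 2.
So 7^292 ≡ 56 · 189 · 57 ≡ 1 (mod 293).
Since the result is 1, base 7 gives no evidence that 293 is composite.

1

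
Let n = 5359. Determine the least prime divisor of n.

23

5359 is odd.
Digit sum 22, not divisible by 3.
Ends in 9: not divisible by 5.
7: 5359 = 7·765 + 4
11: 5359 = 11·487 + 2
13: 5359 = 13·412 + 3
17: 5359 = 17·315 + 4
19: 5359 = 19·282 + 1
23: 5359 = 23·233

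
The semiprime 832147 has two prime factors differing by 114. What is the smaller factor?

Since p = q + 114, we have 832147 = q(q + 114), so q² + 114q − 832147 = 0.
Discriminant: 114² + 4·832147 = 12996 + 3328588 = 3341584; √3341584 = 1828.
q = (−114 + 1828)/2 = 857, and p = q + 114 = 971.
Check: 857 · 971 = 832147.

857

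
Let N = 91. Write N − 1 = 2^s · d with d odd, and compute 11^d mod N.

8

91 − 1 = 90 = 2^1 · 45, so d = 45.
11^1 ≡ 11 (mod 91)
11^2 ≡ 11^2 = 121 ≡ 30 (mod 91)
11^4 ≡ 30^2 = 900 ≡ 81 (mod 91)
11^8 ≡ 81^2 = 6561 ≡ 9 (mod 91)
11^16 ≡ 9^2 = 81 ≡ 81 (mod 91)
11^32 ≡ 81^2 = 6561 ≡ 9 (mod 91)
45 = 32 + 8 + 4 + 1 in binary powers of 2.
So 11^45 ≡ 9 · 9 · 81 · 11 ≡ 8 (mod 91).
Squaring chain: 8; never reaches −1, so base 11 is a Miller–Rabin witness that 91 is composite.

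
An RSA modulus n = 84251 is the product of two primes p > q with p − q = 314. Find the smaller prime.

Since p = q + 314, we have 84251 = q(q + 314), so q² + 314q − 84251 = 0.
Discriminant: 314² + 4·84251 = 98596 + 337004 = 435600; √435600 = 660.
q = (−314 + 660)/2 = 173, and p = q + 314 = 487.
Check: 173 · 487 = 84251.

173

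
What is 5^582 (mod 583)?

322

5^1 ≡ 5 (mod 583)
5^2 ≡ 5^2 = 25 ≡ 25 (mod 583)
5^4 ≡ 25^2 = 625 ≡ 42 (mod 583)
5^8 ≡ 42^2 = 1764 ≡ 15 (mod 583)
5^16 ≡ 15^2 = 225 ≡ 225 (mod 583)
5^32 ≡ 225^2 = 50625 ≡ 487 (mod 583)
5^64 ≡ 487^2 = 237169 ≡ 471 (mod 583)
5^128 ≡ 471^2 = 221841 ≡ 301 (mod 583)
5^256 ≡ 301^2 = 90601 ≡ 236 (mod 583)
5^512 ≡ 236^2 = 55696 ≡ 311 (mod 583)
582 = 512 + 64 + 4 + 2 in binary powers of 2.
So 5^582 ≡ 311 · 471 · 42 · 25 ≡ 322 (mod 583).
Since 322 ≠ 1, base 5 is a Fermat witness: 583 is composite.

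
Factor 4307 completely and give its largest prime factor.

4307 = 59 · 73
73 is prime.
So 4307 = 59 · 73; the largest prime factor is 73.

73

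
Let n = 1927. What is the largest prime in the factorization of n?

47

1927 = 41 · 47
47 is prime.
So 1927 = 41 · 47; the largest prime factor is 47.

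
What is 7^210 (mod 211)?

1

7^1 ≡ 7 (mod 211)
7^2 ≡ 7^2 = 49 ≡ 49 (mod 211)
7^4 ≡ 49^2 = 2401 ≡ 80 (mod 211)
7^8 ≡ 80^2 = 6400 ≡ 70 (mod 211)
7^16 ≡ 70^2 = 4900 ≡ 47 (mod 211)
7^32 ≡ 47^2 = 2209 ≡ 99 (mod 211)
7^64 ≡ 99^2 = 9801 ≡ 95 (mod 211)
7^128 ≡ 95^2 = 9025 ≡ 163 (mod 211)
210 = 128 + 64 + 16 + 2 in binary powers of 2.
So 7^210 ≡ 163 · 95 · 47 · 49 ≡ 1 (mod 211).
Since the result is 1, base 7 gives no evidence that 211 is composite.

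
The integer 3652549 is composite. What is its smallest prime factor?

43

3652549 is odd.
Digit sum 34, not divisible by 3.
Ends in 9: not divisible by 5.
7: 3652549 = 7·521792 + 5
11: 3652549 = 11·332049 + 10
13: 3652549 = 13·280965 + 4
17: 3652549 = 17·214855 + 14
19: 3652549 = 19·192239 + 8
23: 3652549 = 23·158806 + 11
29: 3652549 = 29·125949 + 28
31: 3652549 = 31·117824 + 5
37: 3652549 = 37·98717 + 20
41: 3652549 = 41·89086 + 23
43: 3652549 = 43·84943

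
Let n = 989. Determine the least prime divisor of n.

989 is odd.
Digit sum 26, not divisible by 3.
Ends in 9: not divisible by 5.
7: 989 = 7·141 + 2
11: 989 = 11·89 + 10
13: 989 = 13·76 + 1
17: 989 = 17·58 + 3
19: 989 = 19·52 + 1
23: 989 = 23·43

23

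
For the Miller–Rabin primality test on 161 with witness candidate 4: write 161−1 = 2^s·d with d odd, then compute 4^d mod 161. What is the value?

58

161 − 1 = 160 = 2^5 · 5, so d = 5.
4^1 ≡ 4 (mod 161)
4^2 ≡ 4^2 = 16 ≡ 16 (mod 161)
4^4 ≡ 16^2 = 256 ≡ 95 (mod 161)
5 = 4 + 1 in binary powers of 2.
So 4^5 ≡ 95 · 4 ≡ 58 (mod 161).
Squaring chain: 58 → 144 → 128 → 123 → 156; never reaches −1, so base 4 is a Miller–Rabin witness that 161 is composite.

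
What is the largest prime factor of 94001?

67

94001 = 23 · 4087
4087 = 61 · 67
67 is prime.
So 94001 = 23 · 61 · 67; the largest prime factor is 67.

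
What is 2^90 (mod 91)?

2^1 ≡ 2 (mod 91)
2^2 ≡ 2^2 = 4 ≡ 4 (mod 91)
2^4 ≡ 4^2 = 16 ≡ 16 (mod 91)
2^8 ≡ 16^2 = 256 ≡ 74 (mod 91)
2^16 ≡ 74^2 = 5476 ≡ 16 (mod 91)
2^32 ≡ 16^2 = 256 ≡ 74 (mod 91)
2^64 ≡ 74^2 = 5476 ≡ 16 (mod 91)
90 = 64 + 16 + 8 + 2 in binary powers of 2.
So 2^90 ≡ 16 · 16 · 74 · 4 ≡ 64 (mod 91).
Since 64 ≠ 1, base 2 is a Fermat witness: 91 is composite.

64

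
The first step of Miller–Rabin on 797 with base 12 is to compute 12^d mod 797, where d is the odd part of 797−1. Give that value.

797 − 1 = 796 = 2^2 · 199, so d = 199.
12^1 ≡ 12 (mod 797)
12^2 ≡ 12^2 = 144 ≡ 144 (mod 797)
12^4 ≡ 144^2 = 20736 ≡ 14 (mod 797)
12^8 ≡ 14^2 = 196 ≡ 196 (mod 797)
12^16 ≡ 196^2 = 38416 ≡ 160 (mod 797)
12^32 ≡ 160^2 = 25600 ≡ 96 (mod 797)
12^64 ≡ 96^2 = 9216 ≡ 449 (mod 797)
12^128 ≡ 449^2 = 201601 ≡ 757 (mod 797)
199 = 128 + 64 + 4 + 2 + 1 in binary powers of 2.
So 12^199 ≡ 757 · 449 · 14 · 144 · 12 ≡ 215 (mod 797).
Squaring chain: 215 → 796; reaches −1, so base 12 does not prove 797 composite.

215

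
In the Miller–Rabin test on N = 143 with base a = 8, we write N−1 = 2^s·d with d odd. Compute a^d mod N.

96

143 − 1 = 142 = 2^1 · 71, so d = 71.
8^1 ≡ 8 (mod 143)
8^2 ≡ 8^2 = 64 ≡ 64 (mod 143)
8^4 ≡ 64^2 = 4096 ≡ 92 (mod 143)
8^8 ≡ 92^2 = 8464 ≡ 27 (mod 143)
8^16 ≡ 27^2 = 729 ≡ 14 (mod 143)
8^32 ≡ 14^2 = 196 ≡ 53 (mod 143)
8^64 ≡ 53^2 = 2809 ≡ 92 (mod 143)
71 = 64 + 4 + 2 + 1 in binary powers of 2.
So 8^71 ≡ 92 · 92 · 64 · 8 ≡ 96 (mod 143).
Squaring chain: 96; never reaches −1, so base 8 is a Miller–Rabin witness that 143 is composite.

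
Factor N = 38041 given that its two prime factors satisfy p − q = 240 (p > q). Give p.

Since p = q + 240, we have 38041 = q(q + 240), so q² + 240q − 38041 = 0.
Discriminant: 240² + 4·38041 = 57600 + 152164 = 209764; √209764 = 458.
q = (−240 + 458)/2 = 109, and p = q + 240 = 349.
Check: 109 · 349 = 38041.

349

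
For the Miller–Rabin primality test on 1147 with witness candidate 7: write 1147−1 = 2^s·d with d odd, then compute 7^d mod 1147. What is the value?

1147 − 1 = 1146 = 2^1 · 573, so d = 573.
7^1 ≡ 7 (mod 1147)
7^2 ≡ 7^2 = 49 ≡ 49 (mod 1147)
7^4 ≡ 49^2 = 2401 ≡ 107 (mod 1147)
7^8 ≡ 107^2 = 11449 ≡ 1126 (mod 1147)
7^16 ≡ 1126^2 = 1267876 ≡ 441 (mod 1147)
7^32 ≡ 441^2 = 194481 ≡ 638 (mod 1147)
7^64 ≡ 638^2 = 407044 ≡ 1006 (mod 1147)
7^128 ≡ 1006^2 = 1012036 ≡ 382 (mod 1147)
7^256 ≡ 382^2 = 145924 ≡ 255 (mod 1147)
7^512 ≡ 255^2 = 65025 ≡ 793 (mod 1147)
573 = 512 + 32 + 16 + 8 + 4 + 1 in binary powers of 2.
So 7^573 ≡ 793 · 638 · 441 · 1126 · 107 · 7 ≡ 1025 (mod 1147).
Squaring chain: 1025; never reaches −1, so base 7 is a Miller–Rabin witness that 1147 is composite.

1025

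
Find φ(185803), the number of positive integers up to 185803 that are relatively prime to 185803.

174048

Factor: 185803 = 29 · 43 · 149.
φ(185803) = (29−1) · (43−1) · (149−1) = 28 · 42 · 148 = 174048.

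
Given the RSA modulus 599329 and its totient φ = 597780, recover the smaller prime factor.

φ(n) = (p−1)(q−1) = n − (p+q) + 1, so p + q = 599329 − 597780 + 1 = 1550.
p and q are the roots of t² − 1550t + 599329 = 0.
Discriminant: 1550² − 4·599329 = 2402500 − 2397316 = 5184; √5184 = 72.
q = (1550 − 72)/2 = 739, p = (1550 + 72)/2 = 811.
Check: 739 · 811 = 599329.

739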